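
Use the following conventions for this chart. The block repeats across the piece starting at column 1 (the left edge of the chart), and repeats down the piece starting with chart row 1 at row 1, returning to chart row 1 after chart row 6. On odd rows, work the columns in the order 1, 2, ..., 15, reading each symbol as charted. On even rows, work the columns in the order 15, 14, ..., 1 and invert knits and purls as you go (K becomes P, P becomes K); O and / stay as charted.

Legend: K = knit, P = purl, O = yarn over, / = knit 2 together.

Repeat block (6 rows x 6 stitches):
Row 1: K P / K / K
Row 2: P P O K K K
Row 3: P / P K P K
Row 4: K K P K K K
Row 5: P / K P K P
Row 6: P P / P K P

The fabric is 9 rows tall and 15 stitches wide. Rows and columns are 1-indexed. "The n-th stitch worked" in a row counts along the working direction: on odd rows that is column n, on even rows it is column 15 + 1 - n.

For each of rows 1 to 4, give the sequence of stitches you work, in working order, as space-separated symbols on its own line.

Result:
K P / K / K K P / K / K K P /
O K K P P P O K K P P P O K K
P / P K P K P / P K P K P / P
K P P P P P K P P P P P K P P

Derivation:
Row 1: chart row 1, RS - tile across columns 1-15 and work as-is.
Row 2: chart row 2, WS - tiled (columns 1-15): P P O K K K P P O K K K P P O; work from column 15 back to 1 with K<->P swapped.
Row 3: chart row 3, RS - tile across columns 1-15 and work as-is.
Row 4: chart row 4, WS - tiled (columns 1-15): K K P K K K K K P K K K K K P; work from column 15 back to 1 with K<->P swapped.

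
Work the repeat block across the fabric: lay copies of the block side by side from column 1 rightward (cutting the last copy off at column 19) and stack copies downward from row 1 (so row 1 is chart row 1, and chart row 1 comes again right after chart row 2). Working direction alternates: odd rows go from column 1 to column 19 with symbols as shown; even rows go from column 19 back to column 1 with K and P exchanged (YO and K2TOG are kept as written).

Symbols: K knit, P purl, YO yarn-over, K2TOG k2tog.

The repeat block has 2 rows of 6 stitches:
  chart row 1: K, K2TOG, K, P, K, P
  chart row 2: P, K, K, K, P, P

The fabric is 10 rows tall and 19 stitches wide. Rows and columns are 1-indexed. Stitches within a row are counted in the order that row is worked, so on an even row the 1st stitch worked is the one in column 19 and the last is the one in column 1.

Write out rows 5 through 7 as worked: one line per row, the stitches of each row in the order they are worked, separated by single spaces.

== ROWS AS WORKED ==
K K2TOG K P K P K K2TOG K P K P K K2TOG K P K P K
K K K P P P K K K P P P K K K P P P K
K K2TOG K P K P K K2TOG K P K P K K2TOG K P K P K

Derivation:
Row 5: chart row 1, RS - tile across columns 1-19 and work as-is.
Row 6: chart row 2, WS - tiled (columns 1-19): P K K K P P P K K K P P P K K K P P P; work from column 19 back to 1 with K<->P swapped.
Row 7: chart row 1, RS - tile across columns 1-19 and work as-is.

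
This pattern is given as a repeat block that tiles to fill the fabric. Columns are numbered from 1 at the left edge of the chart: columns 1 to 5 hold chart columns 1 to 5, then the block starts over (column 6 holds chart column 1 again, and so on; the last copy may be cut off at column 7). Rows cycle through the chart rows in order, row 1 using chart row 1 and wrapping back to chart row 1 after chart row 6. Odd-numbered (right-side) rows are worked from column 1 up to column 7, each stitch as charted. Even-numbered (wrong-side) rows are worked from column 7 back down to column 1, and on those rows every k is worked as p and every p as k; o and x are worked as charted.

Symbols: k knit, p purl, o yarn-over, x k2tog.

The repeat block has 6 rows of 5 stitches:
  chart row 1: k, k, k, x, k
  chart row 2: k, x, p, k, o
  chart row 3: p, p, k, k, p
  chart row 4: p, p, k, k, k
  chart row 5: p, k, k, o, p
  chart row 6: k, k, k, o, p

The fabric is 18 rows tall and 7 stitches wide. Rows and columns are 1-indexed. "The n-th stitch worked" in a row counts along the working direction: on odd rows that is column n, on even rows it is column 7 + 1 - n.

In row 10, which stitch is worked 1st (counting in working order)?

For row 10: chart row = ((10-1) mod 6) + 1 = 4; this is a WS (even) row.
Chart row 4 tiled across columns 1-7: p p k k k p p
Wrong side: read the tiled row from column 7 down to 1 and exchange k with p (leave o, x).
Row 10 as worked: k k p p p k k
Counting 1 along the worked row gives k.

Stitch:
k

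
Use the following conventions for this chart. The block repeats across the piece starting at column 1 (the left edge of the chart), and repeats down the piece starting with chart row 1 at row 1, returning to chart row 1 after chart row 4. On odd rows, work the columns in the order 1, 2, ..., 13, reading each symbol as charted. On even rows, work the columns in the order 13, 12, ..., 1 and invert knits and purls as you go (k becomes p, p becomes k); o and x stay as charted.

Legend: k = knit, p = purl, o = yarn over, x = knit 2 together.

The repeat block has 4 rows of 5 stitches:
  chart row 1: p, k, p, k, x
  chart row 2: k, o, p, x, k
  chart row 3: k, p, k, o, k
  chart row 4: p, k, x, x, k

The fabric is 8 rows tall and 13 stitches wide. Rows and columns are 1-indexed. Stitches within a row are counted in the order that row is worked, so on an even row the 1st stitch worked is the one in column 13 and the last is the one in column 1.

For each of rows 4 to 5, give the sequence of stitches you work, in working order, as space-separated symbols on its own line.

Rows as worked:
x p k p x x p k p x x p k
p k p k x p k p k x p k p

Derivation:
Row 4: chart row 4, WS - tiled (columns 1-13): p k x x k p k x x k p k x; work from column 13 back to 1 with k<->p swapped.
Row 5: chart row 1, RS - tile across columns 1-13 and work as-is.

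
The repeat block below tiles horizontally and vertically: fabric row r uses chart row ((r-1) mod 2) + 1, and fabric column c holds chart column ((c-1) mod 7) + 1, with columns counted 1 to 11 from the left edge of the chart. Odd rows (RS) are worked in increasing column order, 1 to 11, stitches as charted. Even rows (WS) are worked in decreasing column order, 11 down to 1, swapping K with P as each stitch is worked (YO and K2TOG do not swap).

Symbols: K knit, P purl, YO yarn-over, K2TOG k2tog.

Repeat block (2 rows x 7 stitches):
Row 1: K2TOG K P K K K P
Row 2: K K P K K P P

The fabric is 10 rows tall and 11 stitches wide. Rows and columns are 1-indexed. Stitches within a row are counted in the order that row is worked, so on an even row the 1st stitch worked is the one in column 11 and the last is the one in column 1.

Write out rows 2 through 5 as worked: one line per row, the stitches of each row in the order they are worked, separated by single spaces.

== ROWS AS WORKED ==
P K P P K K P P K P P
K2TOG K P K K K P K2TOG K P K
P K P P K K P P K P P
K2TOG K P K K K P K2TOG K P K

Derivation:
Row 2: chart row 2, WS - tiled (columns 1-11): K K P K K P P K K P K; work from column 11 back to 1 with K<->P swapped.
Row 3: chart row 1, RS - tile across columns 1-11 and work as-is.
Row 4: chart row 2, WS - tiled (columns 1-11): K K P K K P P K K P K; work from column 11 back to 1 with K<->P swapped.
Row 5: chart row 1, RS - tile across columns 1-11 and work as-is.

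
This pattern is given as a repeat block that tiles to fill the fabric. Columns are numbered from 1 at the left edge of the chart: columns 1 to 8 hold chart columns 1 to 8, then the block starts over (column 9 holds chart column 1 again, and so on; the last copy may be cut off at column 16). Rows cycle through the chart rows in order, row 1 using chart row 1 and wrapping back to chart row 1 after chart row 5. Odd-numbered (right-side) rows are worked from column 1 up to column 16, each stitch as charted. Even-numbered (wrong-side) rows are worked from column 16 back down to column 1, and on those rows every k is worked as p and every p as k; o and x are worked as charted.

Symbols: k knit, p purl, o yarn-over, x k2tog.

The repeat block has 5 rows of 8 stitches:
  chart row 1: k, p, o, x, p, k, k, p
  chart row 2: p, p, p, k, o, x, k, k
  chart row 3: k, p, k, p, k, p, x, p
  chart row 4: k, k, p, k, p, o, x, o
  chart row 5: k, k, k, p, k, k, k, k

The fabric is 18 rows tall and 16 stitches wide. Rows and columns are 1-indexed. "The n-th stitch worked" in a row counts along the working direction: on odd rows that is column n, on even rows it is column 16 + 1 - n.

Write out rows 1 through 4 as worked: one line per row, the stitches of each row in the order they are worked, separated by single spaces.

Row 1: chart row 1, RS - tile across columns 1-16 and work as-is.
Row 2: chart row 2, WS - tiled (columns 1-16): p p p k o x k k p p p k o x k k; work from column 16 back to 1 with k<->p swapped.
Row 3: chart row 3, RS - tile across columns 1-16 and work as-is.
Row 4: chart row 4, WS - tiled (columns 1-16): k k p k p o x o k k p k p o x o; work from column 16 back to 1 with k<->p swapped.

== ROWS AS WORKED ==
k p o x p k k p k p o x p k k p
p p x o p k k k p p x o p k k k
k p k p k p x p k p k p k p x p
o x o k p k p p o x o k p k p p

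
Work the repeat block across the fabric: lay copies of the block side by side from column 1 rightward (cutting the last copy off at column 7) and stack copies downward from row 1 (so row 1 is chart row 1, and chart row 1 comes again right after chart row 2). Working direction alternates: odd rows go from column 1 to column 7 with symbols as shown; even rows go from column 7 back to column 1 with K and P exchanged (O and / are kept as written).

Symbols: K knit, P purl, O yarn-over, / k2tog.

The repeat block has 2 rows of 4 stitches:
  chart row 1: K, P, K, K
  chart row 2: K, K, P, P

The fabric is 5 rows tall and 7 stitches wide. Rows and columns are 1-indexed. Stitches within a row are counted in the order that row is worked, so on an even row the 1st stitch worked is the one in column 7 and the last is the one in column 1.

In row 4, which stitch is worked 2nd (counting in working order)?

Row 4 uses chart row ((4-1) mod 2)+1 = 2. Row 4 is even, so WS.
Chart row 2 tiled across columns 1-7: K K P P K K P
WS: work from column 7 back to column 1 (reverse the tiled row), swapping K<->P (O and / unchanged).
Row 4 as worked: K P P K K P P
Stitch 2 in working order -> P

== STITCH ==
P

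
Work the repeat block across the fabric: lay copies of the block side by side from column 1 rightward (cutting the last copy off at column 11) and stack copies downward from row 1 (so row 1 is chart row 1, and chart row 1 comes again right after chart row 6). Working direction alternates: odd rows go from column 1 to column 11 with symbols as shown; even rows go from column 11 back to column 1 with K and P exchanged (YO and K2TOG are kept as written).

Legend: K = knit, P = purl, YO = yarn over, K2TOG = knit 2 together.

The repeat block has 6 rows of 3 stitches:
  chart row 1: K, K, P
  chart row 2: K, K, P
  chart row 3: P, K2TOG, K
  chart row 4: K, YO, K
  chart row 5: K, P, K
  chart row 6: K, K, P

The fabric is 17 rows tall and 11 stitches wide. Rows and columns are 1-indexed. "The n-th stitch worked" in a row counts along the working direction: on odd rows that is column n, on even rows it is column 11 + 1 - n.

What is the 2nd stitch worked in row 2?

Row 2 uses chart row ((2-1) mod 6)+1 = 2. Row 2 is even, so WS.
Chart row 2 tiled across columns 1-11: K K P K K P K K P K K
WS row: flip the tiled sequence (start at column 11) and apply K<->P; YO and K2TOG stay.
Row 2 as worked: P P K P P K P P K P P
Counting 2 along the worked row gives P.

== STITCH ==
P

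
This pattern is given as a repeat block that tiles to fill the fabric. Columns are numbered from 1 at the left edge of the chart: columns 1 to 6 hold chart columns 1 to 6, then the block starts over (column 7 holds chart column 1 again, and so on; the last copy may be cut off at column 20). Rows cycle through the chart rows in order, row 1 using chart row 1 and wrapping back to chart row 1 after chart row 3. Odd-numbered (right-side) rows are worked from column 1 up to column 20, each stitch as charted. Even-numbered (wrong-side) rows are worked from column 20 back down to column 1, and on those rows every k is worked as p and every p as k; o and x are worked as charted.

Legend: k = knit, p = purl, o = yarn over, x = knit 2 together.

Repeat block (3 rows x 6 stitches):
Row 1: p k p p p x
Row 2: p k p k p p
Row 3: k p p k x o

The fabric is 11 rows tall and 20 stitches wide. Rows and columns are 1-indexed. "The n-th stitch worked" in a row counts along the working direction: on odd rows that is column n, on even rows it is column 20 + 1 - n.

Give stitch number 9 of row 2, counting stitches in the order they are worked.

For row 2: chart row = ((2-1) mod 3) + 1 = 2; this is a WS (even) row.
Chart row 2 tiled across columns 1-20: p k p k p p p k p k p p p k p k p p p k
WS row: flip the tiled sequence (start at column 20) and apply k<->p; o and x stay.
Row 2 as worked: p k k k p k p k k k p k p k k k p k p k
The 9th stitch worked is k.

== STITCH ==
k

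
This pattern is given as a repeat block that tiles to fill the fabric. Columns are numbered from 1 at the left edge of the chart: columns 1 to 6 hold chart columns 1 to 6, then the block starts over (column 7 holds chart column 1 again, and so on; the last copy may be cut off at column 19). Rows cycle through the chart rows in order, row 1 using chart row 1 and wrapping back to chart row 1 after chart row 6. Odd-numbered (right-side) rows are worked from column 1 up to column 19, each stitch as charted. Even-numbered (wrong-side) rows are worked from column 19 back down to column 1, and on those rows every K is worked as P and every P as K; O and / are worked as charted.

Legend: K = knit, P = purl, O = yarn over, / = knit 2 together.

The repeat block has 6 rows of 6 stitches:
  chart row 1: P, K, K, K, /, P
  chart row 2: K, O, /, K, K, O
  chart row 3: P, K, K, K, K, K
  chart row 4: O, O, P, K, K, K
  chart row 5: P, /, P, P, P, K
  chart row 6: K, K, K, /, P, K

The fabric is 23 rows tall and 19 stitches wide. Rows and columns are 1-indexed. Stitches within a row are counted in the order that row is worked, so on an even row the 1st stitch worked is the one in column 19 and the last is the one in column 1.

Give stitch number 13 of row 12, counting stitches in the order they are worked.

Row 12: (12-1) mod 6 = 5, so use chart row 6. Even row -> WS.
Chart row 6 tiled across columns 1-19: K K K / P K K K K / P K K K K / P K K
WS: work from column 19 back to column 1 (reverse the tiled row), swapping K<->P (O and / unchanged).
Row 12 as worked: P P K / P P P P K / P P P P K / P P P
The 13th stitch worked is P.

== STITCH ==
P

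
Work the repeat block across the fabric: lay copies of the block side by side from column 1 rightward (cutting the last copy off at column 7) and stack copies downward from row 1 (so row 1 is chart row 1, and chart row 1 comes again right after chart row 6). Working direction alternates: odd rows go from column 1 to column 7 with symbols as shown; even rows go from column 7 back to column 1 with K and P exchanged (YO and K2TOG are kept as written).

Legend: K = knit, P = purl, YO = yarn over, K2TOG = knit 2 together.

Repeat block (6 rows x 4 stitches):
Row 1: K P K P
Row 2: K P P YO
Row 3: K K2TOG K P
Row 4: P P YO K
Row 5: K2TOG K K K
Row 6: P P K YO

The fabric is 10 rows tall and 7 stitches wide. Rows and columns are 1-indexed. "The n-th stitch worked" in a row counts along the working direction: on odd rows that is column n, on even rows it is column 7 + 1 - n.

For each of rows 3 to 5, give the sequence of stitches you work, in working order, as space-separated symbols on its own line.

Result:
K K2TOG K P K K2TOG K
YO K K P YO K K
K2TOG K K K K2TOG K K

Derivation:
Row 3: chart row 3, RS - tile across columns 1-7 and work as-is.
Row 4: chart row 4, WS - tiled (columns 1-7): P P YO K P P YO; work from column 7 back to 1 with K<->P swapped.
Row 5: chart row 5, RS - tile across columns 1-7 and work as-is.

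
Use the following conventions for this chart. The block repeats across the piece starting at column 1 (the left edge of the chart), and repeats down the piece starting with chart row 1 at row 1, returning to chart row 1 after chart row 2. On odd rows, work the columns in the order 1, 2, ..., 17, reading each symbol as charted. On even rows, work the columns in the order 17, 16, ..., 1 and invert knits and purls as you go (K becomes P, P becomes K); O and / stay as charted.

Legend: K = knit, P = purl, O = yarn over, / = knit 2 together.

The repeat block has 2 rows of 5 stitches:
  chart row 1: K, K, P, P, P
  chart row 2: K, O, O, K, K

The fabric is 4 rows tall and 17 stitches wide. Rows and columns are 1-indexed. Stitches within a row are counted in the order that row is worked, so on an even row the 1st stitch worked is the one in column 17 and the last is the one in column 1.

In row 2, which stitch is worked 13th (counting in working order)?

Row 2 uses chart row ((2-1) mod 2)+1 = 2. Row 2 is even, so WS.
Chart row 2 tiled across columns 1-17: K O O K K K O O K K K O O K K K O
WS row: flip the tiled sequence (start at column 17) and apply K<->P; O and / stay.
Row 2 as worked: O P P P O O P P P O O P P P O O P
The 13th stitch worked is P.

== STITCH ==
P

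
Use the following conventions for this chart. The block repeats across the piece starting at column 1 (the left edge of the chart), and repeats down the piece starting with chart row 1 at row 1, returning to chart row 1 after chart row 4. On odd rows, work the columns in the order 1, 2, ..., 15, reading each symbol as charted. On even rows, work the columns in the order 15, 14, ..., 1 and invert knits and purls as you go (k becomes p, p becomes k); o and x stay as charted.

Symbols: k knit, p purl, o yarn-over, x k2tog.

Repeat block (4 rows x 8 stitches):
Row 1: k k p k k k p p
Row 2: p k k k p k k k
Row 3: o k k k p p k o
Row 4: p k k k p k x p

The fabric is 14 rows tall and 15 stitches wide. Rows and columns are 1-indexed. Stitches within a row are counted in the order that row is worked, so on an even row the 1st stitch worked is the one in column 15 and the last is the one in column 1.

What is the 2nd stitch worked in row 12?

Result:
p

Derivation:
Row 12 uses chart row ((12-1) mod 4)+1 = 4. Row 12 is even, so WS.
Chart row 4 tiled across columns 1-15: p k k k p k x p p k k k p k x
WS: work from column 15 back to column 1 (reverse the tiled row), swapping k<->p (o and x unchanged).
Row 12 as worked: x p k p p p k k x p k p p p k
The 2nd stitch worked is p.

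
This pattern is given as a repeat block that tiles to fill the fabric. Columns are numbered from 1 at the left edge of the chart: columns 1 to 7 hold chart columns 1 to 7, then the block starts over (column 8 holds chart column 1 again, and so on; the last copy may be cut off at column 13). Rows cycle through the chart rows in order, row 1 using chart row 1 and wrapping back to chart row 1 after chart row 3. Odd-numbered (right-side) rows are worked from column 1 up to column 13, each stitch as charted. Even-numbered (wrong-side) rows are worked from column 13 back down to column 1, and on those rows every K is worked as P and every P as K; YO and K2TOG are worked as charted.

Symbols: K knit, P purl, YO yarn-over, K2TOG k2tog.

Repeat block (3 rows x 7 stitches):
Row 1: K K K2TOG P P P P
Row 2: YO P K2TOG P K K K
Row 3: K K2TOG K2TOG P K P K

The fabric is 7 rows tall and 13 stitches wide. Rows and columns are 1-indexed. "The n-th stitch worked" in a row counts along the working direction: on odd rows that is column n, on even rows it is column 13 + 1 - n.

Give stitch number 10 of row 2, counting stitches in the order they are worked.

Row 2 uses chart row ((2-1) mod 3)+1 = 2. Row 2 is even, so WS.
Chart row 2 tiled across columns 1-13: YO P K2TOG P K K K YO P K2TOG P K K
WS: work from column 13 back to column 1 (reverse the tiled row), swapping K<->P (YO and K2TOG unchanged).
Row 2 as worked: P P K K2TOG K YO P P P K K2TOG K YO
Counting 10 along the worked row gives K.

Result:
K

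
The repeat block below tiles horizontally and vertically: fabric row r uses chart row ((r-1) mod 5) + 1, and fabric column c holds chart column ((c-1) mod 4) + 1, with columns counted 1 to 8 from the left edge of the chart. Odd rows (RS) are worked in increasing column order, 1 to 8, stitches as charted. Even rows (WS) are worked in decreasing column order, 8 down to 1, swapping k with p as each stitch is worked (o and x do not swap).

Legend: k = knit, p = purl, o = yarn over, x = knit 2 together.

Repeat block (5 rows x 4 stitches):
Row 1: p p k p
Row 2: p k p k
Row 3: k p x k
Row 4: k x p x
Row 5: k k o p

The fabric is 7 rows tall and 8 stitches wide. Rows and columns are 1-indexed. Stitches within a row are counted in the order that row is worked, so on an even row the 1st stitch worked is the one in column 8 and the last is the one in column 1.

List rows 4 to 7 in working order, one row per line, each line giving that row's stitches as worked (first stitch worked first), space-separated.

Result:
x k x p x k x p
k k o p k k o p
k p k k k p k k
p k p k p k p k

Derivation:
Row 4: chart row 4, WS - tiled (columns 1-8): k x p x k x p x; work from column 8 back to 1 with k<->p swapped.
Row 5: chart row 5, RS - tile across columns 1-8 and work as-is.
Row 6: chart row 1, WS - tiled (columns 1-8): p p k p p p k p; work from column 8 back to 1 with k<->p swapped.
Row 7: chart row 2, RS - tile across columns 1-8 and work as-is.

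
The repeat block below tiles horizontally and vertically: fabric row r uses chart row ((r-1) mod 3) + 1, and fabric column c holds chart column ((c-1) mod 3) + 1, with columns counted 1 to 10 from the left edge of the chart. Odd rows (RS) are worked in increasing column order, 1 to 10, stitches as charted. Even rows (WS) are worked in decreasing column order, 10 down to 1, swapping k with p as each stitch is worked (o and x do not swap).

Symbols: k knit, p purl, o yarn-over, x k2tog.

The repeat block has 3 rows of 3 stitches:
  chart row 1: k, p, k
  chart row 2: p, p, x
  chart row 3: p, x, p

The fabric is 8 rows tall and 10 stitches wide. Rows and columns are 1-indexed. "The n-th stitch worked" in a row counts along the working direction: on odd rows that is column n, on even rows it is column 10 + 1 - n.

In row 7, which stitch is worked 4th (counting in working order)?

== STITCH ==
k

Derivation:
Row 7: (7-1) mod 3 = 0, so use chart row 1. Odd row -> RS.
Chart row 1 tiled across columns 1-10: k p k k p k k p k k
RS: work column 1 to column 10, symbols as charted — the tiled row is the row as worked.
The 4th stitch worked is k.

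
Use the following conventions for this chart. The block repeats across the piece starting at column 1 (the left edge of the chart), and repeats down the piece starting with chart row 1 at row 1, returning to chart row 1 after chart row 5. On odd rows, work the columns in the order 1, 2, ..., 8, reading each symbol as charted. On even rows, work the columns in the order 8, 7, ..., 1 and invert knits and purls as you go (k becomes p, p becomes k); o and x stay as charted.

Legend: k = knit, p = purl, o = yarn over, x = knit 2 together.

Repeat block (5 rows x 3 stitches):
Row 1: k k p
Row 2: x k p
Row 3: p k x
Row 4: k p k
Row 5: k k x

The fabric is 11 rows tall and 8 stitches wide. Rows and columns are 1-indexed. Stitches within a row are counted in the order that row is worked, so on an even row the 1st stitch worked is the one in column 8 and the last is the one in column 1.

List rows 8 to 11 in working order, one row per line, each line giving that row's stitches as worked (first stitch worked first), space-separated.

Row 8: chart row 3, WS - tiled (columns 1-8): p k x p k x p k; work from column 8 back to 1 with k<->p swapped.
Row 9: chart row 4, RS - tile across columns 1-8 and work as-is.
Row 10: chart row 5, WS - tiled (columns 1-8): k k x k k x k k; work from column 8 back to 1 with k<->p swapped.
Row 11: chart row 1, RS - tile across columns 1-8 and work as-is.

Rows as worked:
p k x p k x p k
k p k k p k k p
p p x p p x p p
k k p k k p k k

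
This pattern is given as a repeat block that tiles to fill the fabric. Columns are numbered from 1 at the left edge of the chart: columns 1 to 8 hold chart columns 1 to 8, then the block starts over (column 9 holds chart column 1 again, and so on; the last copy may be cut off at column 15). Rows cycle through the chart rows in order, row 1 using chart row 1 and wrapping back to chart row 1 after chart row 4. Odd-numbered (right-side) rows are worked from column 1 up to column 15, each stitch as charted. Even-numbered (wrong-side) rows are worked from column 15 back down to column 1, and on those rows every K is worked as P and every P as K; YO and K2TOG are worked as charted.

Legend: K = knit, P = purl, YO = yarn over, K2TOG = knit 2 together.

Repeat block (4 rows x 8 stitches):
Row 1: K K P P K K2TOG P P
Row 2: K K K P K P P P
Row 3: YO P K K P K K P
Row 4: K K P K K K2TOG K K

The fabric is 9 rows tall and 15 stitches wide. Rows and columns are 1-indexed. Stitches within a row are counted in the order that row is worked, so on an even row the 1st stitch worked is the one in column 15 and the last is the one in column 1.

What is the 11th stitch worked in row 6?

Result:
P

Derivation:
For row 6: chart row = ((6-1) mod 4) + 1 = 2; this is a WS (even) row.
Chart row 2 tiled across columns 1-15: K K K P K P P P K K K P K P P
WS: work from column 15 back to column 1 (reverse the tiled row), swapping K<->P (YO and K2TOG unchanged).
Row 6 as worked: K K P K P P P K K K P K P P P
Counting 11 along the worked row gives P.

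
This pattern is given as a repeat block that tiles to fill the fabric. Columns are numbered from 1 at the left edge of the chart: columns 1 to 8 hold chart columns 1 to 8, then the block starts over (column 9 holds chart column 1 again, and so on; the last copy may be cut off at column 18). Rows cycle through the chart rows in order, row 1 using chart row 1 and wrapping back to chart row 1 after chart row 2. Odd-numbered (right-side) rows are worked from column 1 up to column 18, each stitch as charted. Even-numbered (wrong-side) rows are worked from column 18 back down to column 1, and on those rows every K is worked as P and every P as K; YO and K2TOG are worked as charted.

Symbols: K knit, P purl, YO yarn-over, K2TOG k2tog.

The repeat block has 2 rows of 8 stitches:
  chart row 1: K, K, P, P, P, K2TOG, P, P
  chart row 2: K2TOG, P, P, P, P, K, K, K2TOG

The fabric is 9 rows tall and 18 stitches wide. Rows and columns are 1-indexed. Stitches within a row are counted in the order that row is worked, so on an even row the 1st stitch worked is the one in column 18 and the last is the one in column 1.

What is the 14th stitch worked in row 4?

Result:
K

Derivation:
Row 4 uses chart row ((4-1) mod 2)+1 = 2. Row 4 is even, so WS.
Chart row 2 tiled across columns 1-18: K2TOG P P P P K K K2TOG K2TOG P P P P K K K2TOG K2TOG P
WS: work from column 18 back to column 1 (reverse the tiled row), swapping K<->P (YO and K2TOG unchanged).
Row 4 as worked: K K2TOG K2TOG P P K K K K K2TOG K2TOG P P K K K K K2TOG
The 14th stitch worked is K.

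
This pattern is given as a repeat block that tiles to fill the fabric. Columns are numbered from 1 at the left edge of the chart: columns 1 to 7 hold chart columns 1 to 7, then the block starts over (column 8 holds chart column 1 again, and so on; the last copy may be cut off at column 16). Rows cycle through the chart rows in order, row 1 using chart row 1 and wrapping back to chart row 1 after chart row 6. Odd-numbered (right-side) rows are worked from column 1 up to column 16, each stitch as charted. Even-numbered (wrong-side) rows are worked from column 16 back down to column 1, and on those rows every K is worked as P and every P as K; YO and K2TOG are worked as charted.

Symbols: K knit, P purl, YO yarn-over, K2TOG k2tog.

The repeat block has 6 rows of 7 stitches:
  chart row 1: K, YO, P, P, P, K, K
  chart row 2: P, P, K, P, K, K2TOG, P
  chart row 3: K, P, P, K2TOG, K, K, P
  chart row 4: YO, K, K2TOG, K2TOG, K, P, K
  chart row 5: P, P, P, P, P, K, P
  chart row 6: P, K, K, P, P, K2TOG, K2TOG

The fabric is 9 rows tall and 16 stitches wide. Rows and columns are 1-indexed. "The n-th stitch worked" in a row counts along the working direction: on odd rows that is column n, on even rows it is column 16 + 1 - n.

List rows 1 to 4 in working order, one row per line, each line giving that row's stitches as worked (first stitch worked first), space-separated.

Result:
K YO P P P K K K YO P P P K K K YO
K K K K2TOG P K P K K K K2TOG P K P K K
K P P K2TOG K K P K P P K2TOG K K P K P
P YO P K P K2TOG K2TOG P YO P K P K2TOG K2TOG P YO

Derivation:
Row 1: chart row 1, RS - tile across columns 1-16 and work as-is.
Row 2: chart row 2, WS - tiled (columns 1-16): P P K P K K2TOG P P P K P K K2TOG P P P; work from column 16 back to 1 with K<->P swapped.
Row 3: chart row 3, RS - tile across columns 1-16 and work as-is.
Row 4: chart row 4, WS - tiled (columns 1-16): YO K K2TOG K2TOG K P K YO K K2TOG K2TOG K P K YO K; work from column 16 back to 1 with K<->P swapped.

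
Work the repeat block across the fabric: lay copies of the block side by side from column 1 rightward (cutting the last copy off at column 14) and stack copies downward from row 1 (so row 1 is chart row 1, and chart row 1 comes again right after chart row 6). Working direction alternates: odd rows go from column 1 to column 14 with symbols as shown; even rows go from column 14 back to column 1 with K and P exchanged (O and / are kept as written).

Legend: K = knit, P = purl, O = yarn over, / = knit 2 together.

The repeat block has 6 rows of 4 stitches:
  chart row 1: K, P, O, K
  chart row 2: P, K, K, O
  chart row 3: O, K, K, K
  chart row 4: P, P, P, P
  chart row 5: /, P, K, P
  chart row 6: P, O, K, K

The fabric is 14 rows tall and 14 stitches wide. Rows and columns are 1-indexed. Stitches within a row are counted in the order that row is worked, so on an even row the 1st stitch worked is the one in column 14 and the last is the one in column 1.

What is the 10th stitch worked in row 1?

Row 1 uses chart row ((1-1) mod 6)+1 = 1. Row 1 is odd, so RS.
Chart row 1 tiled across columns 1-14: K P O K K P O K K P O K K P
RS row: no reversal, no swap; stitch n worked = column n.
The 10th stitch worked is P.

Result:
P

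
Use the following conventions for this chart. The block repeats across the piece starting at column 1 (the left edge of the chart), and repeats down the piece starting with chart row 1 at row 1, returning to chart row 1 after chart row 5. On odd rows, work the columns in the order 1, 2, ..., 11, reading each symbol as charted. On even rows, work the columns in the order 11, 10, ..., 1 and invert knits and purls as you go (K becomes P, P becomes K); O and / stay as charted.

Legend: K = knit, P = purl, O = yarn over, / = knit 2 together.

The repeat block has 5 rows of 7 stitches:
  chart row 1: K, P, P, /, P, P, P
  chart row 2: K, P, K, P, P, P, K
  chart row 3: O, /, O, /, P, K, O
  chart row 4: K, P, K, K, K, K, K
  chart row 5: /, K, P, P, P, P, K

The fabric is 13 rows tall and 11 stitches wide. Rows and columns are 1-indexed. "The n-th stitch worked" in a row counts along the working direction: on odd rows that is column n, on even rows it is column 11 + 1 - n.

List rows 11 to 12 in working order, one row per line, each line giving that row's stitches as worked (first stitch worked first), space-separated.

Row 11: chart row 1, RS - tile across columns 1-11 and work as-is.
Row 12: chart row 2, WS - tiled (columns 1-11): K P K P P P K K P K P; work from column 11 back to 1 with K<->P swapped.

Rows as worked:
K P P / P P P K P P /
K P K P P K K K P K P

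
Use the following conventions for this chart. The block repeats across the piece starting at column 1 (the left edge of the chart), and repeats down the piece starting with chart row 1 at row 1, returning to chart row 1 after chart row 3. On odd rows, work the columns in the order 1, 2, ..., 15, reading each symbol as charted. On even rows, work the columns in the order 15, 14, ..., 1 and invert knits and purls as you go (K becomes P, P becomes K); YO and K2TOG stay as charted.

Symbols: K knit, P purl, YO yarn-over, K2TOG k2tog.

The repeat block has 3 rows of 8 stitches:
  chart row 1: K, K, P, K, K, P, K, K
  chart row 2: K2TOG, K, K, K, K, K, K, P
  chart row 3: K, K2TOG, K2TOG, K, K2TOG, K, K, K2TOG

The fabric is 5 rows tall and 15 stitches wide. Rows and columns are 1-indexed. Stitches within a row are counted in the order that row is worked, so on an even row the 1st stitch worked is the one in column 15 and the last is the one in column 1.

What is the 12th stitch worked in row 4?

Result:
P

Derivation:
For row 4: chart row = ((4-1) mod 3) + 1 = 1; this is a WS (even) row.
Chart row 1 tiled across columns 1-15: K K P K K P K K K K P K K P K
Wrong side: read the tiled row from column 15 down to 1 and exchange K with P (leave YO, K2TOG).
Row 4 as worked: P K P P K P P P P K P P K P P
Stitch 12 in working order -> P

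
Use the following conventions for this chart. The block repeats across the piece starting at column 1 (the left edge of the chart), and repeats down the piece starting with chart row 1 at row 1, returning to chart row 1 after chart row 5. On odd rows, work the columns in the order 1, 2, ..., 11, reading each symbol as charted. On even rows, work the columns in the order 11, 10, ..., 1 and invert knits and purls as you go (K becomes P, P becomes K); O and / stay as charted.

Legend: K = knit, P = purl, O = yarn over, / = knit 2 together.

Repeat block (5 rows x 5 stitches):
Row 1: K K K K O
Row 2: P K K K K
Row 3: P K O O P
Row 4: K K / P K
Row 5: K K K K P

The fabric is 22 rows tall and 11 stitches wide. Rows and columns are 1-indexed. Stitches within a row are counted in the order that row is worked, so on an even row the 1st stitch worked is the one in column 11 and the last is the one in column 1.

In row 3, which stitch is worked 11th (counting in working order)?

Row 3: (3-1) mod 5 = 2, so use chart row 3. Odd row -> RS.
Chart row 3 tiled across columns 1-11: P K O O P P K O O P P
Right side: take the tiled row as-is (worked left to right from column 1).
Counting 11 along the worked row gives P.

Result:
P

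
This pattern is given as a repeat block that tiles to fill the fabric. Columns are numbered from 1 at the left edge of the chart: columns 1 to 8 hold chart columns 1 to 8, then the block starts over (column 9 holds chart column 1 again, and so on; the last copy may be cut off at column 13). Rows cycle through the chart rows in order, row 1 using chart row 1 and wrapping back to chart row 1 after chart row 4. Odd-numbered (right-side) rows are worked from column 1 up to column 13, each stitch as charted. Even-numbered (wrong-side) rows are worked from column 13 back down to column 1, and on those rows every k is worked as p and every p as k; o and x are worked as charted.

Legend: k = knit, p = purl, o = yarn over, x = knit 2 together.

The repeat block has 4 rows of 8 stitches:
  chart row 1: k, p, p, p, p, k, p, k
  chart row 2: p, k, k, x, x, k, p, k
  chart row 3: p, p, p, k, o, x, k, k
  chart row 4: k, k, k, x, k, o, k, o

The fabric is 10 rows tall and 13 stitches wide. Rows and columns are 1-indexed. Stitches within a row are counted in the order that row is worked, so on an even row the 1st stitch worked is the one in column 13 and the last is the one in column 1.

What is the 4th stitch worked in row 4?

Row 4 uses chart row ((4-1) mod 4)+1 = 4. Row 4 is even, so WS.
Chart row 4 tiled across columns 1-13: k k k x k o k o k k k x k
WS row: flip the tiled sequence (start at column 13) and apply k<->p; o and x stay.
Row 4 as worked: p x p p p o p o p x p p p
The 4th stitch worked is p.

== STITCH ==
p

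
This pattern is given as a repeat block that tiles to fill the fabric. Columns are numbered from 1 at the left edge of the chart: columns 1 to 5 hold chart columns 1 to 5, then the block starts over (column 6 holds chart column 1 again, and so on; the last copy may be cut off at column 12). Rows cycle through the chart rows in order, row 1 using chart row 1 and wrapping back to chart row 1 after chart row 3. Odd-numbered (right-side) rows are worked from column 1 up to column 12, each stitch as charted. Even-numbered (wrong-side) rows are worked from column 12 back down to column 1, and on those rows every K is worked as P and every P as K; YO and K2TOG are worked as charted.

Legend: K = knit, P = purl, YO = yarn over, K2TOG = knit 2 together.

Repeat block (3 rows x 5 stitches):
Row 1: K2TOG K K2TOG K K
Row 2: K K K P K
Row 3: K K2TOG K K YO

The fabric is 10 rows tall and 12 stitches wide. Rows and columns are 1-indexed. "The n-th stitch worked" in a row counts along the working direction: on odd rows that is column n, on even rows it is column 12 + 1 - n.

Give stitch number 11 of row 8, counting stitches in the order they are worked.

Row 8 uses chart row ((8-1) mod 3)+1 = 2. Row 8 is even, so WS.
Chart row 2 tiled across columns 1-12: K K K P K K K K P K K K
Wrong side: read the tiled row from column 12 down to 1 and exchange K with P (leave YO, K2TOG).
Row 8 as worked: P P P K P P P P K P P P
Counting 11 along the worked row gives P.

Result:
P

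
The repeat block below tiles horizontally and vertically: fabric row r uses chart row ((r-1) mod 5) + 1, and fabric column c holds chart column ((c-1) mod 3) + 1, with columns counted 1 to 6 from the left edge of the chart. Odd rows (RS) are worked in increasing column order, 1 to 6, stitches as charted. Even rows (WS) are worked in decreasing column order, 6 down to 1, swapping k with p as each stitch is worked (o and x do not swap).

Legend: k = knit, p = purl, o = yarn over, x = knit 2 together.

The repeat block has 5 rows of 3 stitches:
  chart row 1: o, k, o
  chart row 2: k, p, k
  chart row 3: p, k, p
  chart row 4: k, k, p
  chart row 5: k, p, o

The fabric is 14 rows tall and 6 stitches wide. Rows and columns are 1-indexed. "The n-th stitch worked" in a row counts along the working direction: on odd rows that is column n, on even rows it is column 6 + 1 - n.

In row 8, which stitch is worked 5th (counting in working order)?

Row 8: (8-1) mod 5 = 2, so use chart row 3. Even row -> WS.
Chart row 3 tiled across columns 1-6: p k p p k p
WS: work from column 6 back to column 1 (reverse the tiled row), swapping k<->p (o and x unchanged).
Row 8 as worked: k p k k p k
Stitch 5 in working order -> p

Result:
p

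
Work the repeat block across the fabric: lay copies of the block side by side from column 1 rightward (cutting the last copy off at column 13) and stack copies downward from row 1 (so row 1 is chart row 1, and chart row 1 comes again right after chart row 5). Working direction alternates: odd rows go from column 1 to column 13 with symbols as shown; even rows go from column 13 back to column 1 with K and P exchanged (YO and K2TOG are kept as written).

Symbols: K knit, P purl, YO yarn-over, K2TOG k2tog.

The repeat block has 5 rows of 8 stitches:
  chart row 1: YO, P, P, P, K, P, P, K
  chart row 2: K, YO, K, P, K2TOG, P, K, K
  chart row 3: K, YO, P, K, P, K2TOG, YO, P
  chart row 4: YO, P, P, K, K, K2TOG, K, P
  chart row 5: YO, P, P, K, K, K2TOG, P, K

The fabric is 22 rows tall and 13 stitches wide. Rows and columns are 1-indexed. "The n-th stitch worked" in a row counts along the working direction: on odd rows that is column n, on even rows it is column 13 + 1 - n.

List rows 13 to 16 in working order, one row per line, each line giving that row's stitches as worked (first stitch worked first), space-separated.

Row 13: chart row 3, RS - tile across columns 1-13 and work as-is.
Row 14: chart row 4, WS - tiled (columns 1-13): YO P P K K K2TOG K P YO P P K K; work from column 13 back to 1 with K<->P swapped.
Row 15: chart row 5, RS - tile across columns 1-13 and work as-is.
Row 16: chart row 1, WS - tiled (columns 1-13): YO P P P K P P K YO P P P K; work from column 13 back to 1 with K<->P swapped.

== ROWS AS WORKED ==
K YO P K P K2TOG YO P K YO P K P
P P K K YO K P K2TOG P P K K YO
YO P P K K K2TOG P K YO P P K K
P K K K YO P K K P K K K YO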